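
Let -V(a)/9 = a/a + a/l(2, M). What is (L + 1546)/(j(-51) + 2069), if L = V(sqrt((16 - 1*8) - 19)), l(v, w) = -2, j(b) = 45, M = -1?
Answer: 1537/2114 + 9*I*sqrt(11)/4228 ≈ 0.72706 + 0.00706*I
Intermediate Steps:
V(a) = -9 + 9*a/2 (V(a) = -9*(a/a + a/(-2)) = -9*(1 + a*(-1/2)) = -9*(1 - a/2) = -9 + 9*a/2)
L = -9 + 9*I*sqrt(11)/2 (L = -9 + 9*sqrt((16 - 1*8) - 19)/2 = -9 + 9*sqrt((16 - 8) - 19)/2 = -9 + 9*sqrt(8 - 19)/2 = -9 + 9*sqrt(-11)/2 = -9 + 9*(I*sqrt(11))/2 = -9 + 9*I*sqrt(11)/2 ≈ -9.0 + 14.925*I)
(L + 1546)/(j(-51) + 2069) = ((-9 + 9*I*sqrt(11)/2) + 1546)/(45 + 2069) = (1537 + 9*I*sqrt(11)/2)/2114 = (1537 + 9*I*sqrt(11)/2)*(1/2114) = 1537/2114 + 9*I*sqrt(11)/4228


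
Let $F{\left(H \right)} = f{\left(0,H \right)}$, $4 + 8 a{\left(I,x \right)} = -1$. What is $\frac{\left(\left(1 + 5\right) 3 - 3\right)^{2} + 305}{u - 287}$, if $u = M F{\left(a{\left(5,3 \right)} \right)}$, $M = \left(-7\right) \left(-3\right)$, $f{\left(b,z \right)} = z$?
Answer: $- \frac{4240}{2401} \approx -1.7659$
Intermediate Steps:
$a{\left(I,x \right)} = - \frac{5}{8}$ ($a{\left(I,x \right)} = - \frac{1}{2} + \frac{1}{8} \left(-1\right) = - \frac{1}{2} - \frac{1}{8} = - \frac{5}{8}$)
$M = 21$
$F{\left(H \right)} = H$
$u = - \frac{105}{8}$ ($u = 21 \left(- \frac{5}{8}\right) = - \frac{105}{8} \approx -13.125$)
$\frac{\left(\left(1 + 5\right) 3 - 3\right)^{2} + 305}{u - 287} = \frac{\left(\left(1 + 5\right) 3 - 3\right)^{2} + 305}{- \frac{105}{8} - 287} = \frac{\left(6 \cdot 3 - 3\right)^{2} + 305}{- \frac{2401}{8}} = \left(\left(18 - 3\right)^{2} + 305\right) \left(- \frac{8}{2401}\right) = \left(15^{2} + 305\right) \left(- \frac{8}{2401}\right) = \left(225 + 305\right) \left(- \frac{8}{2401}\right) = 530 \left(- \frac{8}{2401}\right) = - \frac{4240}{2401}$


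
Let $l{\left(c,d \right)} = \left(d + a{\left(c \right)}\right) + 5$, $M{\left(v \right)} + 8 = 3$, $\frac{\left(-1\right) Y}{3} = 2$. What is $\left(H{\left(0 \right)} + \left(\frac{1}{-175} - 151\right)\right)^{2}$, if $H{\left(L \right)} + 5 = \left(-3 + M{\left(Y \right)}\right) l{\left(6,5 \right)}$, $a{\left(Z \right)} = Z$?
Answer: $\frac{2470189401}{30625} \approx 80659.0$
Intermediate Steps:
$Y = -6$ ($Y = \left(-3\right) 2 = -6$)
$M{\left(v \right)} = -5$ ($M{\left(v \right)} = -8 + 3 = -5$)
$l{\left(c,d \right)} = 5 + c + d$ ($l{\left(c,d \right)} = \left(d + c\right) + 5 = \left(c + d\right) + 5 = 5 + c + d$)
$H{\left(L \right)} = -133$ ($H{\left(L \right)} = -5 + \left(-3 - 5\right) \left(5 + 6 + 5\right) = -5 - 128 = -133$)
$\left(H{\left(0 \right)} + \left(\frac{1}{-175} - 151\right)\right)^{2} = \left(-133 + \left(\frac{1}{-175} - 151\right)\right)^{2} = \left(-133 - \frac{26426}{175}\right)^{2} = \left(- \frac{49701}{175}\right)^{2} = \frac{2470189401}{30625}$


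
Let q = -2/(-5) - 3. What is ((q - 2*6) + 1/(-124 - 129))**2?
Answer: 341288676/1600225 ≈ 213.28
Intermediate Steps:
q = -13/5 (q = -2*(-1/5) - 3 = 2/5 - 3 = -13/5 ≈ -2.6000)
((q - 2*6) + 1/(-124 - 129))**2 = ((-13/5 - 2*6) + 1/(-124 - 129))**2 = ((-13/5 - 12) + 1/(-253))**2 = (-73/5 - 1/253)**2 = (-18474/1265)**2 = 341288676/1600225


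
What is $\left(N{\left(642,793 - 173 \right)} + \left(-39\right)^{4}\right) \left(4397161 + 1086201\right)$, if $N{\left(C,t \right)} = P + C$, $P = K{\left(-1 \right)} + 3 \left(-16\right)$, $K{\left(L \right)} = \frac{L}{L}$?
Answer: $12688697069032$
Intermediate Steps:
$K{\left(L \right)} = 1$
$P = -47$ ($P = 1 + 3 \left(-16\right) = 1 - 48 = -47$)
$N{\left(C,t \right)} = -47 + C$
$\left(N{\left(642,793 - 173 \right)} + \left(-39\right)^{4}\right) \left(4397161 + 1086201\right) = \left(\left(-47 + 642\right) + \left(-39\right)^{4}\right) \left(4397161 + 1086201\right) = \left(595 + 2313441\right) 5483362 = 2314036 \cdot 5483362 = 12688697069032$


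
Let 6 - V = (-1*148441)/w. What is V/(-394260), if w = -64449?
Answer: -238253/25409662740 ≈ -9.3765e-6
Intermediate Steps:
V = 238253/64449 (V = 6 - (-1*148441)/(-64449) = 6 - (-148441)*(-1)/64449 = 6 - 1*148441/64449 = 6 - 148441/64449 = 238253/64449 ≈ 3.6968)
V/(-394260) = (238253/64449)/(-394260) = (238253/64449)*(-1/394260) = -238253/25409662740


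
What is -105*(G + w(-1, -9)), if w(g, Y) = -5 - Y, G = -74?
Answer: 7350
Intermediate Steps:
-105*(G + w(-1, -9)) = -105*(-74 + (-5 - 1*(-9))) = -105*(-74 + (-5 + 9)) = -105*(-74 + 4) = -105*(-70) = 7350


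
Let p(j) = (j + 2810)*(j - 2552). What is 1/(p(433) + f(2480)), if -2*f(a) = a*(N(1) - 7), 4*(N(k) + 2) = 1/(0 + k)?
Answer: -1/6861067 ≈ -1.4575e-7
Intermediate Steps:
N(k) = -2 + 1/(4*k) (N(k) = -2 + 1/(4*(0 + k)) = -2 + 1/(4*k))
p(j) = (-2552 + j)*(2810 + j) (p(j) = (2810 + j)*(-2552 + j) = (-2552 + j)*(2810 + j))
f(a) = 35*a/8 (f(a) = -a*((-2 + (¼)/1) - 7)/2 = -a*((-2 + (¼)*1) - 7)/2 = -a*((-2 + ¼) - 7)/2 = -a*(-7/4 - 7)/2 = -a*(-35)/(2*4) = -(-35)*a/8 = 35*a/8)
1/(p(433) + f(2480)) = 1/((-7171120 + 433² + 258*433) + (35/8)*2480) = 1/((-7171120 + 187489 + 111714) + 10850) = 1/(-6871917 + 10850) = 1/(-6861067) = -1/6861067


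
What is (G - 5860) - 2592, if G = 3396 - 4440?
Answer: -9496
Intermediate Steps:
G = -1044
(G - 5860) - 2592 = (-1044 - 5860) - 2592 = -6904 - 2592 = -9496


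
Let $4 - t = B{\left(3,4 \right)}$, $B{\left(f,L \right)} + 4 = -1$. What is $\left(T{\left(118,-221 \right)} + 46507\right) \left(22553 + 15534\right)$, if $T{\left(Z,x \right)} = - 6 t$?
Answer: $1769255411$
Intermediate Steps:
$B{\left(f,L \right)} = -5$ ($B{\left(f,L \right)} = -4 - 1 = -5$)
$t = 9$ ($t = 4 - -5 = 4 + 5 = 9$)
$T{\left(Z,x \right)} = -54$ ($T{\left(Z,x \right)} = \left(-6\right) 9 = -54$)
$\left(T{\left(118,-221 \right)} + 46507\right) \left(22553 + 15534\right) = \left(-54 + 46507\right) \left(22553 + 15534\right) = 46453 \cdot 38087 = 1769255411$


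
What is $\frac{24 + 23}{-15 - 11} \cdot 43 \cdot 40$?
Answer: $- \frac{40420}{13} \approx -3109.2$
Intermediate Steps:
$\frac{24 + 23}{-15 - 11} \cdot 43 \cdot 40 = \frac{47}{-26} \cdot 43 \cdot 40 = 47 \left(- \frac{1}{26}\right) 43 \cdot 40 = \left(- \frac{47}{26}\right) 43 \cdot 40 = \left(- \frac{2021}{26}\right) 40 = - \frac{40420}{13}$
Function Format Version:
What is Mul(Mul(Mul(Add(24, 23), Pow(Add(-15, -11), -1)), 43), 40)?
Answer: Rational(-40420, 13) ≈ -3109.2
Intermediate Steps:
Mul(Mul(Mul(Add(24, 23), Pow(Add(-15, -11), -1)), 43), 40) = Mul(Mul(Mul(47, Pow(-26, -1)), 43), 40) = Mul(Mul(Mul(47, Rational(-1, 26)), 43), 40) = Mul(Mul(Rational(-47, 26), 43), 40) = Mul(Rational(-2021, 26), 40) = Rational(-40420, 13)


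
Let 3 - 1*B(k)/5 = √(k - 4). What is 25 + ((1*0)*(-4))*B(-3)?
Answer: 25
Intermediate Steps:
B(k) = 15 - 5*√(-4 + k) (B(k) = 15 - 5*√(k - 4) = 15 - 5*√(-4 + k))
25 + ((1*0)*(-4))*B(-3) = 25 + ((1*0)*(-4))*(15 - 5*√(-4 - 3)) = 25 + (0*(-4))*(15 - 5*I*√7) = 25 + 0*(15 - 5*I*√7) = 25 + 0 = 25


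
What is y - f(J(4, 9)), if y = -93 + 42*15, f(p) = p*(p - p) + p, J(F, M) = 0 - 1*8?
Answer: 545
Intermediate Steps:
J(F, M) = -8 (J(F, M) = 0 - 8 = -8)
f(p) = p (f(p) = p*0 + p = 0 + p = p)
y = 537 (y = -93 + 630 = 537)
y - f(J(4, 9)) = 537 - 1*(-8) = 537 + 8 = 545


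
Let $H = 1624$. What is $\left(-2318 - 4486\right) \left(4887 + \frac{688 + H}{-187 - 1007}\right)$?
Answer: $- \frac{6614356644}{199} \approx -3.3238 \cdot 10^{7}$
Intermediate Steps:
$\left(-2318 - 4486\right) \left(4887 + \frac{688 + H}{-187 - 1007}\right) = \left(-2318 - 4486\right) \left(4887 + \frac{688 + 1624}{-187 - 1007}\right) = - 6804 \left(4887 + \frac{2312}{-1194}\right) = - 6804 \left(4887 + 2312 \left(- \frac{1}{1194}\right)\right) = - 6804 \left(4887 - \frac{1156}{597}\right) = \left(-6804\right) \frac{2916383}{597} = - \frac{6614356644}{199}$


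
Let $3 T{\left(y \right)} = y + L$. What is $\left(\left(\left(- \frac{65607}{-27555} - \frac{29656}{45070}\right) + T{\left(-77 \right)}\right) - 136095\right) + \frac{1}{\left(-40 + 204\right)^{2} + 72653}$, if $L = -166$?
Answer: $- \frac{561175495533153982}{4121009545455} \approx -1.3617 \cdot 10^{5}$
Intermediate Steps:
$T{\left(y \right)} = - \frac{166}{3} + \frac{y}{3}$ ($T{\left(y \right)} = \frac{y - 166}{3} = \frac{-166 + y}{3} = - \frac{166}{3} + \frac{y}{3}$)
$\left(\left(\left(- \frac{65607}{-27555} - \frac{29656}{45070}\right) + T{\left(-77 \right)}\right) - 136095\right) + \frac{1}{\left(-40 + 204\right)^{2} + 72653} = \left(\left(\left(- \frac{65607}{-27555} - \frac{29656}{45070}\right) + \left(- \frac{166}{3} + \frac{1}{3} \left(-77\right)\right)\right) - 136095\right) + \frac{1}{\left(-40 + 204\right)^{2} + 72653} = \left(\left(\left(\left(-65607\right) \left(- \frac{1}{27555}\right) - \frac{14828}{22535}\right) - 81\right) - 136095\right) + \frac{1}{164^{2} + 72653} = \left(\left(\left(\frac{21869}{9185} - \frac{14828}{22535}\right) - 81\right) - 136095\right) + \frac{1}{26896 + 72653} = \left(\left(\frac{71324547}{41396795} - 81\right) - 136095\right) + \frac{1}{99549} = \left(- \frac{3281815848}{41396795} - 136095\right) + \frac{1}{99549} = - \frac{5637178631373}{41396795} + \frac{1}{99549} = - \frac{561175495533153982}{4121009545455}$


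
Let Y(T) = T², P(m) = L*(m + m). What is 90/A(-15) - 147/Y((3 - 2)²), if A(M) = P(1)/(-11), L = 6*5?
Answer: -327/2 ≈ -163.50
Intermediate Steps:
L = 30
P(m) = 60*m (P(m) = 30*(m + m) = 30*(2*m) = 60*m)
A(M) = -60/11 (A(M) = (60*1)/(-11) = 60*(-1/11) = -60/11)
90/A(-15) - 147/Y((3 - 2)²) = 90/(-60/11) - 147/(3 - 2)⁴ = 90*(-11/60) - 147/((1²)²) = -33/2 - 147/(1²) = -33/2 - 147/1 = -33/2 - 147*1 = -33/2 - 147 = -327/2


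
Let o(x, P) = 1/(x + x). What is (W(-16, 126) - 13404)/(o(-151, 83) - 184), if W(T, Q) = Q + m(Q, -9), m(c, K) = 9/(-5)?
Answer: 6684166/92615 ≈ 72.172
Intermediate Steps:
o(x, P) = 1/(2*x)
m(c, K) = -9/5 (m(c, K) = 9*(-⅕) = -9/5)
W(T, Q) = -9/5 + Q (W(T, Q) = Q - 9/5 = -9/5 + Q)
(W(-16, 126) - 13404)/(o(-151, 83) - 184) = ((-9/5 + 126) - 13404)/((½)/(-151) - 184) = (621/5 - 13404)/((½)*(-1/151) - 184) = -66399/(5*(-1/302 - 184)) = -66399/(5*(-55569/302)) = -66399/5*(-302/55569) = 6684166/92615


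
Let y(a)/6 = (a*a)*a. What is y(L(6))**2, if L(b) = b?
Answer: 1679616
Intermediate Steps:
y(a) = 6*a**3 (y(a) = 6*((a*a)*a) = 6*(a**2*a) = 6*a**3)
y(L(6))**2 = (6*6**3)**2 = (6*216)**2 = 1296**2 = 1679616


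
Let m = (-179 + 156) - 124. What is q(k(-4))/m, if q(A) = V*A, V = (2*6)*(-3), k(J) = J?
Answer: -48/49 ≈ -0.97959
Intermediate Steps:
V = -36 (V = 12*(-3) = -36)
q(A) = -36*A
m = -147 (m = -23 - 124 = -147)
q(k(-4))/m = -36*(-4)/(-147) = 144*(-1/147) = -48/49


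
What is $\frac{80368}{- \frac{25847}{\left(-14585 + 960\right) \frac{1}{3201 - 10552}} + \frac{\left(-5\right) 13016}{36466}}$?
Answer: $- \frac{19965390262000}{3464737005701} \approx -5.7625$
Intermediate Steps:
$\frac{80368}{- \frac{25847}{\left(-14585 + 960\right) \frac{1}{3201 - 10552}} + \frac{\left(-5\right) 13016}{36466}} = \frac{80368}{- \frac{25847}{\left(-13625\right) \frac{1}{-7351}} - \frac{32540}{18233}} = \frac{80368}{- \frac{25847}{\left(-13625\right) \left(- \frac{1}{7351}\right)} - \frac{32540}{18233}} = \frac{80368}{- \frac{25847}{\frac{13625}{7351}} - \frac{32540}{18233}} = \frac{80368}{\left(-25847\right) \frac{7351}{13625} - \frac{32540}{18233}} = \frac{80368}{- \frac{190001297}{13625} - \frac{32540}{18233}} = \frac{80368}{- \frac{3464737005701}{248424625}} = 80368 \left(- \frac{248424625}{3464737005701}\right) = - \frac{19965390262000}{3464737005701}$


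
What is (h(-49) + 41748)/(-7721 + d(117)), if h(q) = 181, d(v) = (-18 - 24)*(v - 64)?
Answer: -41929/9947 ≈ -4.2152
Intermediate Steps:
d(v) = 2688 - 42*v (d(v) = -42*(-64 + v) = 2688 - 42*v)
(h(-49) + 41748)/(-7721 + d(117)) = (181 + 41748)/(-7721 + (2688 - 42*117)) = 41929/(-7721 + (2688 - 4914)) = 41929/(-7721 - 2226) = 41929/(-9947) = 41929*(-1/9947) = -41929/9947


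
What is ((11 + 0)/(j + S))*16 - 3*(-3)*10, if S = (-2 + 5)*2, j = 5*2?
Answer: 101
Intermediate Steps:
j = 10
S = 6 (S = 3*2 = 6)
((11 + 0)/(j + S))*16 - 3*(-3)*10 = ((11 + 0)/(10 + 6))*16 - 3*(-3)*10 = (11/16)*16 + 9*10 = (11*(1/16))*16 + 90 = (11/16)*16 + 90 = 11 + 90 = 101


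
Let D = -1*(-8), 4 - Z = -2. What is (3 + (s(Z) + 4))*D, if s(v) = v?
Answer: 104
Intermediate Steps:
Z = 6 (Z = 4 - 1*(-2) = 4 + 2 = 6)
D = 8
(3 + (s(Z) + 4))*D = (3 + (6 + 4))*8 = (3 + 10)*8 = 13*8 = 104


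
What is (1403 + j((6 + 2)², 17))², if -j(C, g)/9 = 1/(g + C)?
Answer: 159415876/81 ≈ 1.9681e+6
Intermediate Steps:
j(C, g) = -9/(C + g) (j(C, g) = -9/(g + C) = -9/(C + g))
(1403 + j((6 + 2)², 17))² = (1403 - 9/((6 + 2)² + 17))² = (1403 - 9/(8² + 17))² = (1403 - 9/(64 + 17))² = (1403 - 9/81)² = (1403 - 9*1/81)² = (1403 - ⅑)² = (12626/9)² = 159415876/81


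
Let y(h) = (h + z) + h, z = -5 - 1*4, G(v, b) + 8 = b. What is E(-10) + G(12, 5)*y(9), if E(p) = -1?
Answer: -28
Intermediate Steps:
G(v, b) = -8 + b
z = -9 (z = -5 - 4 = -9)
y(h) = -9 + 2*h (y(h) = (h - 9) + h = (-9 + h) + h = -9 + 2*h)
E(-10) + G(12, 5)*y(9) = -1 + (-8 + 5)*(-9 + 2*9) = -1 - 3*(-9 + 18) = -1 - 3*9 = -1 - 27 = -28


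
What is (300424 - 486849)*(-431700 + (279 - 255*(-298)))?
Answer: 66261224175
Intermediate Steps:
(300424 - 486849)*(-431700 + (279 - 255*(-298))) = -186425*(-431700 + (279 + 75990)) = -186425*(-431700 + 76269) = -186425*(-355431) = 66261224175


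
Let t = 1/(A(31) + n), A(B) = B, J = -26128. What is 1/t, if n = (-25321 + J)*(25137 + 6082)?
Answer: -1606186300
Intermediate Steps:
n = -1606186331 (n = (-25321 - 26128)*(25137 + 6082) = -51449*31219 = -1606186331)
t = -1/1606186300 (t = 1/(31 - 1606186331) = 1/(-1606186300) = -1/1606186300 ≈ -6.2259e-10)
1/t = 1/(-1/1606186300) = -1606186300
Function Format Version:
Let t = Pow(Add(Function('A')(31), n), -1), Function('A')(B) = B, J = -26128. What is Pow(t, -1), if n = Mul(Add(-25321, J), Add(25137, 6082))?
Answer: -1606186300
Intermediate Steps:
n = -1606186331 (n = Mul(Add(-25321, -26128), Add(25137, 6082)) = Mul(-51449, 31219) = -1606186331)
t = Rational(-1, 1606186300) (t = Pow(Add(31, -1606186331), -1) = Pow(-1606186300, -1) = Rational(-1, 1606186300) ≈ -6.2259e-10)
Pow(t, -1) = Pow(Rational(-1, 1606186300), -1) = -1606186300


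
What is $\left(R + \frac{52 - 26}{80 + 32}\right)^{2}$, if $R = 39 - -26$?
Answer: $\frac{13344409}{3136} \approx 4255.2$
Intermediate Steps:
$R = 65$ ($R = 39 + 26 = 65$)
$\left(R + \frac{52 - 26}{80 + 32}\right)^{2} = \left(65 + \frac{52 - 26}{80 + 32}\right)^{2} = \left(65 + \frac{26}{112}\right)^{2} = \left(65 + 26 \cdot \frac{1}{112}\right)^{2} = \left(65 + \frac{13}{56}\right)^{2} = \left(\frac{3653}{56}\right)^{2} = \frac{13344409}{3136}$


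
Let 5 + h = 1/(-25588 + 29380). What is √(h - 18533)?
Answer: I*√16660174515/948 ≈ 136.15*I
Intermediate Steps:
h = -18959/3792 (h = -5 + 1/(-25588 + 29380) = -5 + 1/3792 = -18959/3792 ≈ -4.9997)
√(h - 18533) = √(-18959/3792 - 18533) = √(-70296095/3792) = I*√16660174515/948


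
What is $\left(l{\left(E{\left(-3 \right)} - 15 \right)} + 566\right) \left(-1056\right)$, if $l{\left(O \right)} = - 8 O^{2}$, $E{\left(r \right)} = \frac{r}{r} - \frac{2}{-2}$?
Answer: $830016$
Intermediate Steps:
$E{\left(r \right)} = 2$ ($E{\left(r \right)} = 1 - -1 = 1 + 1 = 2$)
$\left(l{\left(E{\left(-3 \right)} - 15 \right)} + 566\right) \left(-1056\right) = \left(- 8 \left(2 - 15\right)^{2} + 566\right) \left(-1056\right) = \left(- 8 \left(-13\right)^{2} + 566\right) \left(-1056\right) = \left(\left(-8\right) 169 + 566\right) \left(-1056\right) = \left(-1352 + 566\right) \left(-1056\right) = \left(-786\right) \left(-1056\right) = 830016$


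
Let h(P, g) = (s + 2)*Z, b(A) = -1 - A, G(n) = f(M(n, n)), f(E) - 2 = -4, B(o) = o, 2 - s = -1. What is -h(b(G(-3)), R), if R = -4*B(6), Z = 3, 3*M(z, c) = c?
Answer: -15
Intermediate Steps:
s = 3 (s = 2 - 1*(-1) = 2 + 1 = 3)
M(z, c) = c/3
f(E) = -2 (f(E) = 2 - 4 = -2)
G(n) = -2
R = -24 (R = -4*6 = -24)
h(P, g) = 15 (h(P, g) = (3 + 2)*3 = 5*3 = 15)
-h(b(G(-3)), R) = -1*15 = -15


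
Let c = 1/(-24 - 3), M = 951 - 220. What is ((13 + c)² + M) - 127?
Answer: 562816/729 ≈ 772.04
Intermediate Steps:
M = 731
c = -1/27 (c = 1/(-27) = -1/27 ≈ -0.037037)
((13 + c)² + M) - 127 = ((13 - 1/27)² + 731) - 127 = ((350/27)² + 731) - 127 = (122500/729 + 731) - 127 = 655399/729 - 127 = 562816/729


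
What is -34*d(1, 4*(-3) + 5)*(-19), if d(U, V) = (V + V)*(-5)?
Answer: 45220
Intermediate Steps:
d(U, V) = -10*V (d(U, V) = (2*V)*(-5) = -10*V)
-34*d(1, 4*(-3) + 5)*(-19) = -(-340)*(4*(-3) + 5)*(-19) = -(-340)*(-12 + 5)*(-19) = -(-340)*(-7)*(-19) = -34*70*(-19) = -2380*(-19) = 45220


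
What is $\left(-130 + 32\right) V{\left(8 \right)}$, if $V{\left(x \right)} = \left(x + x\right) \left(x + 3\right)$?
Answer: $-17248$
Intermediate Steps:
$V{\left(x \right)} = 2 x \left(3 + x\right)$
$\left(-130 + 32\right) V{\left(8 \right)} = \left(-130 + 32\right) 2 \cdot 8 \left(3 + 8\right) = - 98 \cdot 2 \cdot 8 \cdot 11 = \left(-98\right) 176 = -17248$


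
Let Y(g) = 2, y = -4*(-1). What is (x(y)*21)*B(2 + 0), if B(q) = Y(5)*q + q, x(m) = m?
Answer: 504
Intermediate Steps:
y = 4
B(q) = 3*q (B(q) = 2*q + q = 3*q)
(x(y)*21)*B(2 + 0) = (4*21)*(3*(2 + 0)) = 84*(3*2) = 84*6 = 504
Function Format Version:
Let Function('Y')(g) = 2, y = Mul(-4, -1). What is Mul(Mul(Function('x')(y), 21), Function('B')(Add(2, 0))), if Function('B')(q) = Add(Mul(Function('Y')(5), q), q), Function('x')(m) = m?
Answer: 504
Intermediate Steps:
y = 4
Function('B')(q) = Mul(3, q) (Function('B')(q) = Add(Mul(2, q), q) = Mul(3, q))
Mul(Mul(Function('x')(y), 21), Function('B')(Add(2, 0))) = Mul(Mul(4, 21), Mul(3, Add(2, 0))) = Mul(84, Mul(3, 2)) = Mul(84, 6) = 504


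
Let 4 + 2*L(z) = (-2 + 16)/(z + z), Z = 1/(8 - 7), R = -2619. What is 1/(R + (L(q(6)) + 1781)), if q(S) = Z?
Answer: -2/1673 ≈ -0.0011955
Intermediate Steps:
Z = 1 (Z = 1/1 = 1)
q(S) = 1
L(z) = -2 + 7/(2*z) (L(z) = -2 + ((-2 + 16)/(z + z))/2 = -2 + (14/((2*z)))/2 = -2 + (14*(1/(2*z)))/2 = -2 + (7/z)/2 = -2 + 7/(2*z))
1/(R + (L(q(6)) + 1781)) = 1/(-2619 + ((-2 + (7/2)/1) + 1781)) = 1/(-2619 + ((-2 + (7/2)*1) + 1781)) = 1/(-2619 + ((-2 + 7/2) + 1781)) = 1/(-2619 + (3/2 + 1781)) = 1/(-2619 + 3565/2) = 1/(-1673/2) = -2/1673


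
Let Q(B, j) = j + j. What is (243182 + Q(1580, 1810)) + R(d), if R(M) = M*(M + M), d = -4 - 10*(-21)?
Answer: 331674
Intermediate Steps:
Q(B, j) = 2*j
d = 206 (d = -4 + 210 = 206)
R(M) = 2*M² (R(M) = M*(2*M) = 2*M²)
(243182 + Q(1580, 1810)) + R(d) = (243182 + 2*1810) + 2*206² = (243182 + 3620) + 2*42436 = 246802 + 84872 = 331674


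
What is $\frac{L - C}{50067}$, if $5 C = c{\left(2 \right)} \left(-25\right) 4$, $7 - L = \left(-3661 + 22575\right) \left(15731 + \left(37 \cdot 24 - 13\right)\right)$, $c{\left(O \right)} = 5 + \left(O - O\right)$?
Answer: $- \frac{104695259}{16689} \approx -6273.3$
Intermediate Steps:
$c{\left(O \right)} = 5$ ($c{\left(O \right)} = 5 + 0 = 5$)
$L = -314085877$ ($L = 7 - \left(-3661 + 22575\right) \left(15731 + \left(37 \cdot 24 - 13\right)\right) = 7 - 18914 \left(15731 + \left(888 - 13\right)\right) = 7 - 18914 \left(15731 + 875\right) = 7 - 18914 \cdot 16606 = 7 - 314085884 = -314085877$)
$C = -100$ ($C = \frac{5 \left(-25\right) 4}{5} = \frac{\left(-125\right) 4}{5} = \frac{1}{5} \left(-500\right) = -100$)
$\frac{L - C}{50067} = \frac{-314085877 - -100}{50067} = \left(-314085877 + 100\right) \frac{1}{50067} = \left(-314085777\right) \frac{1}{50067} = - \frac{104695259}{16689}$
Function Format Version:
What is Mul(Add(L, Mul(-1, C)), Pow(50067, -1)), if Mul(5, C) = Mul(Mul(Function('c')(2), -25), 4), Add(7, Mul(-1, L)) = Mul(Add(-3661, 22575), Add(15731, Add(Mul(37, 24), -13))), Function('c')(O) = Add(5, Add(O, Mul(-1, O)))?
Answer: Rational(-104695259, 16689) ≈ -6273.3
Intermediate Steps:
Function('c')(O) = 5 (Function('c')(O) = Add(5, 0) = 5)
L = -314085877 (L = Add(7, Mul(-1, Mul(Add(-3661, 22575), Add(15731, Add(Mul(37, 24), -13))))) = Add(7, Mul(-1, Mul(18914, Add(15731, Add(888, -13))))) = Add(7, Mul(-1, Mul(18914, Add(15731, 875)))) = Add(7, Mul(-1, Mul(18914, 16606))) = Add(7, Mul(-1, 314085884)) = Add(7, -314085884) = -314085877)
C = -100 (C = Mul(Rational(1, 5), Mul(Mul(5, -25), 4)) = Mul(Rational(1, 5), Mul(-125, 4)) = Mul(Rational(1, 5), -500) = -100)
Mul(Add(L, Mul(-1, C)), Pow(50067, -1)) = Mul(Add(-314085877, Mul(-1, -100)), Pow(50067, -1)) = Mul(Add(-314085877, 100), Rational(1, 50067)) = Mul(-314085777, Rational(1, 50067)) = Rational(-104695259, 16689)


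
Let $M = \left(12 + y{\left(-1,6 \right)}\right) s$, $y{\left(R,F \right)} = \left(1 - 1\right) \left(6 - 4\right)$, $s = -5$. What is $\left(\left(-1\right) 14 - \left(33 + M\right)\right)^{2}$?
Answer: $169$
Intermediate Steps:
$y{\left(R,F \right)} = 0$ ($y{\left(R,F \right)} = 0 \cdot 2 = 0$)
$M = -60$ ($M = \left(12 + 0\right) \left(-5\right) = 12 \left(-5\right) = -60$)
$\left(\left(-1\right) 14 - \left(33 + M\right)\right)^{2} = \left(\left(-1\right) 14 - -27\right)^{2} = \left(-14 + \left(-33 + 60\right)\right)^{2} = \left(-14 + 27\right)^{2} = 13^{2} = 169$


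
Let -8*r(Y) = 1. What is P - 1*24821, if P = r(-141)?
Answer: -198569/8 ≈ -24821.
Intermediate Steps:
r(Y) = -⅛ (r(Y) = -⅛*1 = -⅛)
P = -⅛ ≈ -0.12500
P - 1*24821 = -⅛ - 1*24821 = -⅛ - 24821 = -198569/8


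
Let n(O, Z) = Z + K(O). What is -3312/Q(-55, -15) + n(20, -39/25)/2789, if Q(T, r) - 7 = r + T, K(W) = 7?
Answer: 25659752/488075 ≈ 52.573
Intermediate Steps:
Q(T, r) = 7 + T + r (Q(T, r) = 7 + (r + T) = 7 + (T + r) = 7 + T + r)
n(O, Z) = 7 + Z (n(O, Z) = Z + 7 = 7 + Z)
-3312/Q(-55, -15) + n(20, -39/25)/2789 = -3312/(7 - 55 - 15) + (7 - 39/25)/2789 = -3312/(-63) + (7 - 39*1/25)*(1/2789) = -3312*(-1/63) + (7 - 39/25)*(1/2789) = 368/7 + (136/25)*(1/2789) = 368/7 + 136/69725 = 25659752/488075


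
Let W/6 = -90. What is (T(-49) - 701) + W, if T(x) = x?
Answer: -1290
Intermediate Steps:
W = -540 (W = 6*(-90) = -540)
(T(-49) - 701) + W = (-49 - 701) - 540 = -750 - 540 = -1290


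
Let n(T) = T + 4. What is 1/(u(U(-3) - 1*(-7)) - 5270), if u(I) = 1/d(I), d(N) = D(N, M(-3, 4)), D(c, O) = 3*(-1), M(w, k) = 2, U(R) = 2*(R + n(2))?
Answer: -3/15811 ≈ -0.00018974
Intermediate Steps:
n(T) = 4 + T
U(R) = 12 + 2*R (U(R) = 2*(R + (4 + 2)) = 2*(R + 6) = 2*(6 + R) = 12 + 2*R)
D(c, O) = -3
d(N) = -3
u(I) = -⅓ (u(I) = 1/(-3) = -⅓)
1/(u(U(-3) - 1*(-7)) - 5270) = 1/(-⅓ - 5270) = 1/(-15811/3) = -3/15811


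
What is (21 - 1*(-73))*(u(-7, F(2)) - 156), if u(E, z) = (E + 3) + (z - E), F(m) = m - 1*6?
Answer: -14758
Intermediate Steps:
F(m) = -6 + m (F(m) = m - 6 = -6 + m)
u(E, z) = 3 + z (u(E, z) = (3 + E) + (z - E) = 3 + z)
(21 - 1*(-73))*(u(-7, F(2)) - 156) = (21 - 1*(-73))*((3 + (-6 + 2)) - 156) = (21 + 73)*((3 - 4) - 156) = 94*(-1 - 156) = 94*(-157) = -14758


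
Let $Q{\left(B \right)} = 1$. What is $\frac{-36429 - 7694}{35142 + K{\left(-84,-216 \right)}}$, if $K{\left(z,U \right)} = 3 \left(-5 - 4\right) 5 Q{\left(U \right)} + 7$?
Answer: $- \frac{44123}{35014} \approx -1.2602$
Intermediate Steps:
$K{\left(z,U \right)} = -128$ ($K{\left(z,U \right)} = 3 \left(-5 - 4\right) 5 \cdot 1 + 7 = 3 \left(-9\right) 5 \cdot 1 + 7 = 3 \left(\left(-45\right) 1\right) + 7 = 3 \left(-45\right) + 7 = -135 + 7 = -128$)
$\frac{-36429 - 7694}{35142 + K{\left(-84,-216 \right)}} = \frac{-36429 - 7694}{35142 - 128} = - \frac{44123}{35014}$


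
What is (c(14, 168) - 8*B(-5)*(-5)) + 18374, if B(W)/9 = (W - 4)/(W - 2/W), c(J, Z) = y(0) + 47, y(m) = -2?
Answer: 439837/23 ≈ 19123.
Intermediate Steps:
c(J, Z) = 45 (c(J, Z) = -2 + 47 = 45)
B(W) = 9*(-4 + W)/(W - 2/W) (B(W) = 9*((W - 4)/(W - 2/W)) = 9*((-4 + W)/(W - 2/W)) = 9*(-4 + W)/(W - 2/W))
(c(14, 168) - 8*B(-5)*(-5)) + 18374 = (45 - 72*(-5)*(-4 - 5)/(-2 + (-5)²)*(-5)) + 18374 = (45 - 72*(-5)*(-9)/(-2 + 25)*(-5)) + 18374 = (45 - 72*(-5)*(-9)/23*(-5)) + 18374 = (45 - 8*405/23*(-5)) + 18374 = (45 - 3240/23*(-5)) + 18374 = (45 + 16200/23) + 18374 = 17235/23 + 18374 = 439837/23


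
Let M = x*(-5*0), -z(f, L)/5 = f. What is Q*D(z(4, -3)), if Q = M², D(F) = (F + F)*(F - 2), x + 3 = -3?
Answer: 0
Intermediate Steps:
z(f, L) = -5*f
x = -6 (x = -3 - 3 = -6)
D(F) = 2*F*(-2 + F) (D(F) = (2*F)*(-2 + F) = 2*F*(-2 + F))
M = 0 (M = -(-30)*0 = -6*0 = 0)
Q = 0 (Q = 0² = 0)
Q*D(z(4, -3)) = 0*(2*(-5*4)*(-2 - 5*4)) = 0*(2*(-20)*(-2 - 20)) = 0*(2*(-20)*(-22)) = 0*880 = 0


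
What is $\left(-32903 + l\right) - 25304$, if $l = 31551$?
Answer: $-26656$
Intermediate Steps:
$\left(-32903 + l\right) - 25304 = \left(-32903 + 31551\right) - 25304 = -1352 - 25304 = -26656$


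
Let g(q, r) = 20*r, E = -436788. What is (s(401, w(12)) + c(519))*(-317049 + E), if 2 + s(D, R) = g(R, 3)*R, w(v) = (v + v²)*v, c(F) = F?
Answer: -85060705569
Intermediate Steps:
w(v) = v*(v + v²)
s(D, R) = -2 + 60*R (s(D, R) = -2 + (20*3)*R = -2 + 60*R)
(s(401, w(12)) + c(519))*(-317049 + E) = ((-2 + 60*(12²*(1 + 12))) + 519)*(-317049 - 436788) = ((-2 + 60*(144*13)) + 519)*(-753837) = ((-2 + 60*1872) + 519)*(-753837) = ((-2 + 112320) + 519)*(-753837) = (112318 + 519)*(-753837) = 112837*(-753837) = -85060705569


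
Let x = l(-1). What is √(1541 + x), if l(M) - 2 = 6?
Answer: √1549 ≈ 39.357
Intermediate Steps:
l(M) = 8 (l(M) = 2 + 6 = 8)
x = 8
√(1541 + x) = √(1541 + 8) = √1549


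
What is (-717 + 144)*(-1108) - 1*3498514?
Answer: -2863630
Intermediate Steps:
(-717 + 144)*(-1108) - 1*3498514 = -573*(-1108) - 3498514 = 634884 - 3498514 = -2863630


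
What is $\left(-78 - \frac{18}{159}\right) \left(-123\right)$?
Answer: $\frac{509220}{53} \approx 9607.9$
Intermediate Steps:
$\left(-78 - \frac{18}{159}\right) \left(-123\right) = \left(-78 - \frac{6}{53}\right) \left(-123\right) = \left(- \frac{4140}{53}\right) \left(-123\right) = \frac{509220}{53}$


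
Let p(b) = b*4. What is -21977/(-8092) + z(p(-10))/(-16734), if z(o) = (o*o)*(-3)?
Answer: 67767453/22568588 ≈ 3.0027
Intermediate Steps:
p(b) = 4*b
z(o) = -3*o² (z(o) = o²*(-3) = -3*o²)
-21977/(-8092) + z(p(-10))/(-16734) = -21977/(-8092) - 3*(4*(-10))²/(-16734) = -21977*(-1/8092) - 3*(-40)²*(-1/16734) = 21977/8092 - 3*1600*(-1/16734) = 21977/8092 - 4800*(-1/16734) = 21977/8092 + 800/2789 = 67767453/22568588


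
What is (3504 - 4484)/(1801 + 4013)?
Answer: -490/2907 ≈ -0.16856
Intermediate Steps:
(3504 - 4484)/(1801 + 4013) = -980/5814 = -980*1/5814 = -490/2907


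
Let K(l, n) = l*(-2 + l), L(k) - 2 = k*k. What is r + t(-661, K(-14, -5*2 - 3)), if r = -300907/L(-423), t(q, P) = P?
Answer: 39779637/178931 ≈ 222.32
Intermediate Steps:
L(k) = 2 + k**2 (L(k) = 2 + k*k = 2 + k**2)
r = -300907/178931 (r = -300907/(2 + (-423)**2) = -300907/(2 + 178929) = -300907/178931 ≈ -1.6817)
r + t(-661, K(-14, -5*2 - 3)) = -300907/178931 - 14*(-2 - 14) = -300907/178931 - 14*(-16) = -300907/178931 + 224 = 39779637/178931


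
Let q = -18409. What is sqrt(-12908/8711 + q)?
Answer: I*sqrt(1397015361677)/8711 ≈ 135.69*I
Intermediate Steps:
sqrt(-12908/8711 + q) = sqrt(-12908/8711 - 18409) = sqrt(-160373707/8711) = I*sqrt(1397015361677)/8711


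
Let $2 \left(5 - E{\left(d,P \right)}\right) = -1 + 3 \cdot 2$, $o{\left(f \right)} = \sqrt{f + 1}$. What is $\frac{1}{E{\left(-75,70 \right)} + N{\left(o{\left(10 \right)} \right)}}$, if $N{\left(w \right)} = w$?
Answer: $- \frac{10}{19} + \frac{4 \sqrt{11}}{19} \approx 0.17192$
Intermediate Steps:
$o{\left(f \right)} = \sqrt{1 + f}$
$E{\left(d,P \right)} = \frac{5}{2}$ ($E{\left(d,P \right)} = 5 - \frac{-1 + 3 \cdot 2}{2} = 5 - \frac{-1 + 6}{2} = 5 - \frac{5}{2} = \frac{5}{2}$)
$\frac{1}{E{\left(-75,70 \right)} + N{\left(o{\left(10 \right)} \right)}} = \frac{1}{\frac{5}{2} + \sqrt{1 + 10}} = \frac{1}{\frac{5}{2} + \sqrt{11}}$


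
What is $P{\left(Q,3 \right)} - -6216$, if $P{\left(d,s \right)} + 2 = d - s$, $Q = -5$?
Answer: $6206$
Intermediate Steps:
$P{\left(d,s \right)} = -2 + d - s$ ($P{\left(d,s \right)} = -2 + \left(d - s\right) = -2 + d - s$)
$P{\left(Q,3 \right)} - -6216 = \left(-2 - 5 - 3\right) - -6216 = \left(-2 - 5 - 3\right) + 6216 = -10 + 6216 = 6206$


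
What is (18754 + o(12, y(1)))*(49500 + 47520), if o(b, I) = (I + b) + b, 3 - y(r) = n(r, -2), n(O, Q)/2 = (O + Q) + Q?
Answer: 1822714740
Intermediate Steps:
n(O, Q) = 2*O + 4*Q (n(O, Q) = 2*((O + Q) + Q) = 2*(O + 2*Q) = 2*O + 4*Q)
y(r) = 11 - 2*r (y(r) = 3 - (2*r + 4*(-2)) = 3 - (2*r - 8) = 3 - (-8 + 2*r) = 3 + (8 - 2*r) = 11 - 2*r)
o(b, I) = I + 2*b
(18754 + o(12, y(1)))*(49500 + 47520) = (18754 + ((11 - 2*1) + 2*12))*(49500 + 47520) = (18754 + ((11 - 2) + 24))*97020 = (18754 + (9 + 24))*97020 = (18754 + 33)*97020 = 18787*97020 = 1822714740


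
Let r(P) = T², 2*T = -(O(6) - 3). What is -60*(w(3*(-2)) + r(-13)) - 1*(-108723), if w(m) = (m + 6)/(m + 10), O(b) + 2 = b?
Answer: 108708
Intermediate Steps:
O(b) = -2 + b
w(m) = (6 + m)/(10 + m)
T = -½ (T = (-((-2 + 6) - 3))/2 = (-(4 - 3))/2 = (-1*1)/2 = (½)*(-1) = -½ ≈ -0.50000)
r(P) = ¼ (r(P) = (-½)² = ¼)
-60*(w(3*(-2)) + r(-13)) - 1*(-108723) = -60*((6 + 3*(-2))/(10 + 3*(-2)) + ¼) - 1*(-108723) = -60*((6 - 6)/(10 - 6) + ¼) + 108723 = -60*(0/4 + ¼) + 108723 = -60*((¼)*0 + ¼) + 108723 = -60*(0 + ¼) + 108723 = -60*¼ + 108723 = -15 + 108723 = 108708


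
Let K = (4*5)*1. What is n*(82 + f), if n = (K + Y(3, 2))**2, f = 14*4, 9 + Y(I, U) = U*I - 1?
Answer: 35328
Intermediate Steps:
Y(I, U) = -10 + I*U (Y(I, U) = -9 + (U*I - 1) = -9 + (I*U - 1) = -9 + (-1 + I*U) = -10 + I*U)
f = 56
K = 20 (K = 20*1 = 20)
n = 256 (n = (20 + (-10 + 3*2))**2 = (20 + (-10 + 6))**2 = (20 - 4)**2 = 16**2 = 256)
n*(82 + f) = 256*(82 + 56) = 256*138 = 35328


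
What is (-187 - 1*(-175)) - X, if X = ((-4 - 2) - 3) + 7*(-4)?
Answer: 25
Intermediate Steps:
X = -37 (X = (-6 - 3) - 28 = -9 - 28 = -37)
(-187 - 1*(-175)) - X = (-187 - 1*(-175)) - 1*(-37) = (-187 + 175) + 37 = -12 + 37 = 25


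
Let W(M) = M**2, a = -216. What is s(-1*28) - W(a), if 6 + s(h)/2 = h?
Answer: -46724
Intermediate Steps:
s(h) = -12 + 2*h
s(-1*28) - W(a) = (-12 + 2*(-1*28)) - 1*(-216)**2 = (-12 + 2*(-28)) - 1*46656 = (-12 - 56) - 46656 = -68 - 46656 = -46724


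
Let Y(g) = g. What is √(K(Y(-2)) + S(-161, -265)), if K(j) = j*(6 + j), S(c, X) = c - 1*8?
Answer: I*√177 ≈ 13.304*I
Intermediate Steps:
S(c, X) = -8 + c (S(c, X) = c - 8 = -8 + c)
√(K(Y(-2)) + S(-161, -265)) = √(-2*(6 - 2) + (-8 - 161)) = √(-2*4 - 169) = √(-8 - 169) = √(-177) = I*√177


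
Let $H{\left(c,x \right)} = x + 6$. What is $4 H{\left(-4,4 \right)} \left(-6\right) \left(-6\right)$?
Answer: $1440$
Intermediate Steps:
$H{\left(c,x \right)} = 6 + x$
$4 H{\left(-4,4 \right)} \left(-6\right) \left(-6\right) = 4 \left(6 + 4\right) \left(-6\right) \left(-6\right) = 4 \cdot 10 \left(-6\right) \left(-6\right) = 40 \left(-6\right) \left(-6\right) = \left(-240\right) \left(-6\right) = 1440$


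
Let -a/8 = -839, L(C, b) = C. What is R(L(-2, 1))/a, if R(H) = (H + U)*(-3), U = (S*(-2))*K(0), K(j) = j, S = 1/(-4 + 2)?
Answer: 3/3356 ≈ 0.00089392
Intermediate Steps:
S = -1/2 (S = 1/(-2) = -1/2 ≈ -0.50000)
a = 6712 (a = -8*(-839) = 6712)
U = 0 (U = -1/2*(-2)*0 = 1*0 = 0)
R(H) = -3*H (R(H) = (H + 0)*(-3) = H*(-3) = -3*H)
R(L(-2, 1))/a = -3*(-2)/6712 = 6*(1/6712) = 3/3356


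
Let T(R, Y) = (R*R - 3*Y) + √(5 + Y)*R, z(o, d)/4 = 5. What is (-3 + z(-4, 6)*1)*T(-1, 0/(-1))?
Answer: 17 - 17*√5 ≈ -21.013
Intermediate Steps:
z(o, d) = 20 (z(o, d) = 4*5 = 20)
T(R, Y) = R² - 3*Y + R*√(5 + Y) (T(R, Y) = (R² - 3*Y) + R*√(5 + Y) = R² - 3*Y + R*√(5 + Y))
(-3 + z(-4, 6)*1)*T(-1, 0/(-1)) = (-3 + 20*1)*((-1)² - 0/(-1) - √(5 + 0/(-1))) = (-3 + 20)*(1 - 0*(-1) - √(5 + 0*(-1))) = 17*(1 - 3*0 - √(5 + 0)) = 17*(1 + 0 - √5) = 17*(1 - √5) = 17 - 17*√5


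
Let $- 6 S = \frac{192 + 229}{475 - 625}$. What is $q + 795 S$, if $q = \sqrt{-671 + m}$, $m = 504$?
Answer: $\frac{22313}{60} + i \sqrt{167} \approx 371.88 + 12.923 i$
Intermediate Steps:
$q = i \sqrt{167}$ ($q = \sqrt{-671 + 504} = \sqrt{-167} = i \sqrt{167} \approx 12.923 i$)
$S = \frac{421}{900}$ ($S = - \frac{\left(192 + 229\right) \frac{1}{475 - 625}}{6} = - \frac{421 \frac{1}{-150}}{6} = - \frac{421 \left(- \frac{1}{150}\right)}{6} = \left(- \frac{1}{6}\right) \left(- \frac{421}{150}\right) = \frac{421}{900} \approx 0.46778$)
$q + 795 S = i \sqrt{167} + 795 \cdot \frac{421}{900} = i \sqrt{167} + \frac{22313}{60} = \frac{22313}{60} + i \sqrt{167}$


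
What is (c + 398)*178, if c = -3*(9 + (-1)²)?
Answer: 65504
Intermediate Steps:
c = -30 (c = -3*(9 + 1) = -3*10 = -30)
(c + 398)*178 = (-30 + 398)*178 = 368*178 = 65504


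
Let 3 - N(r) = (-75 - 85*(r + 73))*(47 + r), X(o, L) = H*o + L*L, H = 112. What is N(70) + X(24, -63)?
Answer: 1437570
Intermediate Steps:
X(o, L) = L**2 + 112*o (X(o, L) = 112*o + L*L = 112*o + L**2 = L**2 + 112*o)
N(r) = 3 - (-6280 - 85*r)*(47 + r) (N(r) = 3 - (-75 - 85*(r + 73))*(47 + r) = 3 - (-75 - 85*(73 + r))*(47 + r) = 3 - (-75 + (-6205 - 85*r))*(47 + r) = 3 - (-6280 - 85*r)*(47 + r))
N(70) + X(24, -63) = (295163 + 85*70**2 + 10275*70) + ((-63)**2 + 112*24) = (295163 + 85*4900 + 719250) + (3969 + 2688) = (295163 + 416500 + 719250) + 6657 = 1430913 + 6657 = 1437570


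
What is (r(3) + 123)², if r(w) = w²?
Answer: 17424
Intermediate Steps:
(r(3) + 123)² = (3² + 123)² = (9 + 123)² = 132² = 17424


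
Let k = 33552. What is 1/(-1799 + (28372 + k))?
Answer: 1/60125 ≈ 1.6632e-5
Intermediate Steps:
1/(-1799 + (28372 + k)) = 1/(-1799 + (28372 + 33552)) = 1/(-1799 + 61924) = 1/60125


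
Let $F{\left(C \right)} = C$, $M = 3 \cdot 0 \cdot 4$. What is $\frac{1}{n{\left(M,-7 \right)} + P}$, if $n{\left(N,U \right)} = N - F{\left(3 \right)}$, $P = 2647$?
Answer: $\frac{1}{2644} \approx 0.00037821$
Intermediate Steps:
$M = 0$ ($M = 0 \cdot 4 = 0$)
$n{\left(N,U \right)} = -3 + N$ ($n{\left(N,U \right)} = N - 3 = -3 + N$)
$\frac{1}{n{\left(M,-7 \right)} + P} = \frac{1}{\left(-3 + 0\right) + 2647} = \frac{1}{-3 + 2647} = \frac{1}{2644}$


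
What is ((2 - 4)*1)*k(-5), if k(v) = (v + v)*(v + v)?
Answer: -200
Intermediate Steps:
k(v) = 4*v² (k(v) = (2*v)*(2*v) = 4*v²)
((2 - 4)*1)*k(-5) = ((2 - 4)*1)*(4*(-5)²) = (-2*1)*(4*25) = -2*100 = -200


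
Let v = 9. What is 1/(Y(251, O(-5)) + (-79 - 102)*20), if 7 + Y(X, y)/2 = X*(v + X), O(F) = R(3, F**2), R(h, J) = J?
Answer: 1/126886 ≈ 7.8811e-6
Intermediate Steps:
O(F) = F**2
Y(X, y) = -14 + 2*X*(9 + X) (Y(X, y) = -14 + 2*(X*(9 + X)) = -14 + 2*X*(9 + X))
1/(Y(251, O(-5)) + (-79 - 102)*20) = 1/((-14 + 2*251**2 + 18*251) + (-79 - 102)*20) = 1/((-14 + 2*63001 + 4518) - 181*20) = 1/((-14 + 126002 + 4518) - 3620) = 1/(130506 - 3620) = 1/126886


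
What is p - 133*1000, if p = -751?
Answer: -133751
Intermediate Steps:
p - 133*1000 = -751 - 133*1000 = -751 - 133000 = -133751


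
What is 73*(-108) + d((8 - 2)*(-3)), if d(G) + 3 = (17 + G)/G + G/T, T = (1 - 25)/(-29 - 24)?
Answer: -285361/36 ≈ -7926.7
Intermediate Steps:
T = 24/53 (T = -24/(-53) = -24*(-1/53) = 24/53 ≈ 0.45283)
d(G) = -3 + 53*G/24 + (17 + G)/G (d(G) = -3 + ((17 + G)/G + G/(24/53)) = -3 + ((17 + G)/G + G*(53/24)) = -3 + ((17 + G)/G + 53*G/24) = -3 + (53*G/24 + (17 + G)/G) = -3 + 53*G/24 + (17 + G)/G)
73*(-108) + d((8 - 2)*(-3)) = 73*(-108) + (-2 + 17/(((8 - 2)*(-3))) + 53*((8 - 2)*(-3))/24) = -7884 + (-2 + 17/((6*(-3))) + 53*(6*(-3))/24) = -7884 + (-2 + 17/(-18) + (53/24)*(-18)) = -7884 + (-2 + 17*(-1/18) - 159/4) = -7884 + (-2 - 17/18 - 159/4) = -7884 - 1537/36 = -285361/36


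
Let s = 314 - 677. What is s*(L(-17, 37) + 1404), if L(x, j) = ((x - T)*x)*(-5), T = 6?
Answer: 200013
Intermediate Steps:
L(x, j) = -5*x*(-6 + x) (L(x, j) = ((x - 1*6)*x)*(-5) = ((x - 6)*x)*(-5) = ((-6 + x)*x)*(-5) = (x*(-6 + x))*(-5) = -5*x*(-6 + x))
s = -363
s*(L(-17, 37) + 1404) = -363*(5*(-17)*(6 - 1*(-17)) + 1404) = -363*(5*(-17)*(6 + 17) + 1404) = -363*(5*(-17)*23 + 1404) = -363*(-1955 + 1404) = -363*(-551) = 200013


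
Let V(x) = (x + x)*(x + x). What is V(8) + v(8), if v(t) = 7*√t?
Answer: 256 + 14*√2 ≈ 275.80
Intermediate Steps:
V(x) = 4*x² (V(x) = (2*x)*(2*x) = 4*x²)
V(8) + v(8) = 4*8² + 7*√8 = 4*64 + 7*(2*√2) = 256 + 14*√2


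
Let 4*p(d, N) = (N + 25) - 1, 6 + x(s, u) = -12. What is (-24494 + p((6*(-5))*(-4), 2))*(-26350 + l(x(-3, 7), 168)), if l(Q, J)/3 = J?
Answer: 632903925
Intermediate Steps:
x(s, u) = -18 (x(s, u) = -6 - 12 = -18)
l(Q, J) = 3*J
p(d, N) = 6 + N/4 (p(d, N) = ((N + 25) - 1)/4 = ((25 + N) - 1)/4 = (24 + N)/4 = 6 + N/4)
(-24494 + p((6*(-5))*(-4), 2))*(-26350 + l(x(-3, 7), 168)) = (-24494 + (6 + (¼)*2))*(-26350 + 3*168) = (-24494 + (6 + ½))*(-26350 + 504) = (-24494 + 13/2)*(-25846) = -48975/2*(-25846) = 632903925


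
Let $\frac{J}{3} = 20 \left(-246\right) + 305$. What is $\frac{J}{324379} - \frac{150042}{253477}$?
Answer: $- \frac{52179862983}{82222615783} \approx -0.63462$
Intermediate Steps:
$J = -13845$ ($J = 3 \left(20 \left(-246\right) + 305\right) = 3 \left(-4920 + 305\right) = 3 \left(-4615\right) = -13845$)
$\frac{J}{324379} - \frac{150042}{253477} = - \frac{13845}{324379} - \frac{150042}{253477} = - \frac{52179862983}{82222615783}$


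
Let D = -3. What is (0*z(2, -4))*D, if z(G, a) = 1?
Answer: 0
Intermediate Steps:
(0*z(2, -4))*D = (0*1)*(-3) = 0*(-3) = 0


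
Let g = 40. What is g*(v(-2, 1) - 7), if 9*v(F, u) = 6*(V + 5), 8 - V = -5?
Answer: 200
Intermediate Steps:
V = 13 (V = 8 - 1*(-5) = 8 + 5 = 13)
v(F, u) = 12 (v(F, u) = (6*(13 + 5))/9 = (6*18)/9 = (1/9)*108 = 12)
g*(v(-2, 1) - 7) = 40*(12 - 7) = 40*5 = 200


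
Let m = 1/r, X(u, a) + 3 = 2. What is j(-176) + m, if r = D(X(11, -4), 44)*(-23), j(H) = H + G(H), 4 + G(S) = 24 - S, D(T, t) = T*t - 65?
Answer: 50141/2507 ≈ 20.000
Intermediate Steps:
X(u, a) = -1 (X(u, a) = -3 + 2 = -1)
D(T, t) = -65 + T*t
G(S) = 20 - S (G(S) = -4 + (24 - S) = 20 - S)
j(H) = 20 (j(H) = H + (20 - H) = 20)
r = 2507 (r = (-65 - 1*44)*(-23) = (-65 - 44)*(-23) = -109*(-23) = 2507)
m = 1/2507 ≈ 0.00039888
j(-176) + m = 20 + 1/2507 = 50141/2507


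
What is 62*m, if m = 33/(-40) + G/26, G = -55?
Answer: -47399/260 ≈ -182.30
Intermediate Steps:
m = -1529/520 (m = 33/(-40) - 55/26 = 33*(-1/40) - 55*1/26 = -33/40 - 55/26 = -1529/520 ≈ -2.9404)
62*m = 62*(-1529/520) = -47399/260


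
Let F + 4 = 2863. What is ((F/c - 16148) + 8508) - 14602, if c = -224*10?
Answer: -49824939/2240 ≈ -22243.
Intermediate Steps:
c = -2240
F = 2859 (F = -4 + 2863 = 2859)
((F/c - 16148) + 8508) - 14602 = ((2859/(-2240) - 16148) + 8508) - 14602 = ((2859*(-1/2240) - 16148) + 8508) - 14602 = ((-2859/2240 - 16148) + 8508) - 14602 = (-36174379/2240 + 8508) - 14602 = -17116459/2240 - 14602 = -49824939/2240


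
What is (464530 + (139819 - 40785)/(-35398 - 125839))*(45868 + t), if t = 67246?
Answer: 8472162200089664/161237 ≈ 5.2545e+10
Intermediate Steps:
(464530 + (139819 - 40785)/(-35398 - 125839))*(45868 + t) = (464530 + (139819 - 40785)/(-35398 - 125839))*(45868 + 67246) = (464530 + 99034/(-161237))*113114 = (464530 + 99034*(-1/161237))*113114 = (464530 - 99034/161237)*113114 = (74899324576/161237)*113114 = 8472162200089664/161237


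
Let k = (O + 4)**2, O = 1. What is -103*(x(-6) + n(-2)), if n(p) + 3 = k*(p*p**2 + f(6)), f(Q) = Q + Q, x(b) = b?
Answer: -9373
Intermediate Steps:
k = 25 (k = (1 + 4)**2 = 5**2 = 25)
f(Q) = 2*Q
n(p) = 297 + 25*p**3 (n(p) = -3 + 25*(p*p**2 + 2*6) = -3 + 25*(p**3 + 12) = -3 + 25*(12 + p**3) = -3 + (300 + 25*p**3) = 297 + 25*p**3)
-103*(x(-6) + n(-2)) = -103*(-6 + (297 + 25*(-2)**3)) = -103*(-6 + (297 + 25*(-8))) = -103*(-6 + (297 - 200)) = -103*(-6 + 97) = -103*91 = -9373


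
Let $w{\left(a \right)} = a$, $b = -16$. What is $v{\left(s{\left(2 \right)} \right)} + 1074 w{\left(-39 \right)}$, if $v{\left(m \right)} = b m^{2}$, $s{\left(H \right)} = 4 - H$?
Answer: $-41950$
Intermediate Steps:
$v{\left(m \right)} = - 16 m^{2}$
$v{\left(s{\left(2 \right)} \right)} + 1074 w{\left(-39 \right)} = - 16 \left(4 - 2\right)^{2} + 1074 \left(-39\right) = - 16 \left(4 - 2\right)^{2} - 41886 = - 16 \cdot 2^{2} - 41886 = \left(-16\right) 4 - 41886 = -64 - 41886 = -41950$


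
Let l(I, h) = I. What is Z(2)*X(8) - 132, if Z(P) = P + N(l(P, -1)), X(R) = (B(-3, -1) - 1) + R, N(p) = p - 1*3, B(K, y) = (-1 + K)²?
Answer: -109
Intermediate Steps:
N(p) = -3 + p (N(p) = p - 3 = -3 + p)
X(R) = 15 + R (X(R) = ((-1 - 3)² - 1) + R = ((-4)² - 1) + R = (16 - 1) + R = 15 + R)
Z(P) = -3 + 2*P (Z(P) = P + (-3 + P) = -3 + 2*P)
Z(2)*X(8) - 132 = (-3 + 2*2)*(15 + 8) - 132 = (-3 + 4)*23 - 132 = 1*23 - 132 = 23 - 132 = -109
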